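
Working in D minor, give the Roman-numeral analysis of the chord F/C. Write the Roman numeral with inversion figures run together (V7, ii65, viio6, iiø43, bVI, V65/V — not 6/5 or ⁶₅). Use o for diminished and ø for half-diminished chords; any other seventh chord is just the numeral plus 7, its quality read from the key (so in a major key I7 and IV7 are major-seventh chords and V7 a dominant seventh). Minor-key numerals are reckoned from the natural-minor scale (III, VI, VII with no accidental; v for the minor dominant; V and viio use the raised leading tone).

The pitches F-A-C form a major triad rooted on F.
In D minor, F is the mediant; the diatonic major triad there is III.
With C in the bass the chord is in second inversion, so the figured bass is 64.

III64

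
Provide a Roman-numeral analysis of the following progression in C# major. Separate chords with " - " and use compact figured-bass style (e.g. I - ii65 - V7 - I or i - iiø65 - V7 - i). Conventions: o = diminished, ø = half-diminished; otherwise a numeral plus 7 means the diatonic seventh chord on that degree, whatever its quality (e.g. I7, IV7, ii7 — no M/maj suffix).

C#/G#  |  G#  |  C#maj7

C#/G#: major triad on C# = scale degree 1 → I64.
G#: major triad on G# = scale degree 5 → V.
C#maj7 has root C#, degree 1 in C# major, so I7.

I64 - V - I7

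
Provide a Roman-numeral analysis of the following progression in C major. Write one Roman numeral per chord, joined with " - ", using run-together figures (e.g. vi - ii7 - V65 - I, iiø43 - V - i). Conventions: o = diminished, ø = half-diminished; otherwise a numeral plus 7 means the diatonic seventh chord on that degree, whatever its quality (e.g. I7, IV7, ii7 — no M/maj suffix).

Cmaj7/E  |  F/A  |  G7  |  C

Cmaj7/E has root C, degree 1 in C major, so I65.
F/A: major triad on F = scale degree 4 → IV6.
G7: dominant seventh chord on G = scale degree 5 → V7.
C has root C, degree 1 in C major, so I.

I65 - IV6 - V7 - I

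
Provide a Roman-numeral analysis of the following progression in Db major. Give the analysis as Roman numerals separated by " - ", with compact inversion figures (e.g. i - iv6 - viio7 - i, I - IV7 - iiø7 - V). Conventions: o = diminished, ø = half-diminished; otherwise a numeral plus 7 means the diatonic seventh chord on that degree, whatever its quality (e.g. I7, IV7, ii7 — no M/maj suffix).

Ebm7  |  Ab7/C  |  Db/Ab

Ebm7: minor seventh chord on Eb = scale degree 2 → ii7.
Ab7/C: dominant seventh chord on Ab = scale degree 5 → V65.
Db/Ab: root Db is the tonic; major triad there is I64.

ii7 - V65 - I64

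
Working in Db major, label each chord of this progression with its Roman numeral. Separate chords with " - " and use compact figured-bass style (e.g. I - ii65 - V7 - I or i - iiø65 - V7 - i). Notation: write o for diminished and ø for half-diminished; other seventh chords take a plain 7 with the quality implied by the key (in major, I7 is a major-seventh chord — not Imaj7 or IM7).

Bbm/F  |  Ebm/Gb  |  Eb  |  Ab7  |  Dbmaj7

vi64 - ii6 - V/V - V7 - I7

Bbm/F: root Bb is the submediant; minor triad there is vi64.
Ebm/Gb: root Eb is the supertonic; minor triad there is ii6.
Eb: a major triad on Eb, the applied dominant of V → V/V.
Ab7: dominant seventh chord on Ab = scale degree 5 → V7.
Dbmaj7: major seventh chord on Db = scale degree 1 → I7.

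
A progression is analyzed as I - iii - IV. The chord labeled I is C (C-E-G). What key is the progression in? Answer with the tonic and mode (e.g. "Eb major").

The chord C is a major triad rooted on C; its label is I.
If C is scale degree 1 and the mode makes that degree carry a major triad, the tonic is C and the mode is major.

C major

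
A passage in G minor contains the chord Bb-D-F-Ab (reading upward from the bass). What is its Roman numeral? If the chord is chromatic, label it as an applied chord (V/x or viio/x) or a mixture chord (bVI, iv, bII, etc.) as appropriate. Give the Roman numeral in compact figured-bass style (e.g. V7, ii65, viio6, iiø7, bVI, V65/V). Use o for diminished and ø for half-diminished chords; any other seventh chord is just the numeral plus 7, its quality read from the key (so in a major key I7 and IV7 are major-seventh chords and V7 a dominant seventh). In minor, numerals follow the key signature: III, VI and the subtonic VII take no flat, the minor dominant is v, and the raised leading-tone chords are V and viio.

V7/VI

The pitches Bb-D-F-Ab form a dominant seventh chord rooted on Bb.
Bb is not a diatonic chord root with this quality in G minor, but it lies a perfect fifth above Eb (VI), so the chord functions as an applied dominant of VI.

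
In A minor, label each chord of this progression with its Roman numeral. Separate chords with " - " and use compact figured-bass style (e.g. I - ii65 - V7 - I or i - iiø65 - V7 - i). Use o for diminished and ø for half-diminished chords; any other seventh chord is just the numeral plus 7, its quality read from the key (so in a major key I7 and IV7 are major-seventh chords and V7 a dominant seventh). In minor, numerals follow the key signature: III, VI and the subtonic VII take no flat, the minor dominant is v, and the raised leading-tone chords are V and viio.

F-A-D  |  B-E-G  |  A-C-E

iv6 - v64 - i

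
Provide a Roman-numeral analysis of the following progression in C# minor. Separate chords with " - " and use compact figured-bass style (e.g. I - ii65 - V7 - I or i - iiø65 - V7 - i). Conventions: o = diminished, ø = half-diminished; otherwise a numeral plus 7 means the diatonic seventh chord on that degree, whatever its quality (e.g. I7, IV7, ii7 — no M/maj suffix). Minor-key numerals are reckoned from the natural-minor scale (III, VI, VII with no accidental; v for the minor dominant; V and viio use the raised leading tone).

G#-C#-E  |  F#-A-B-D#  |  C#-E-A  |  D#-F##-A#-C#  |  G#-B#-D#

G#-C#-E: minor triad on C# = scale degree 1 → i64.
F#-A-B-D#: root B is the subtonic; dominant seventh chord there is VII43.
C#-E-A has root A, degree 6 in C# minor, so VI6.
D#-F##-A#-C#: chromatic; D# is V of V, so V7/V.
G#-B#-D#: major triad on G# = scale degree 5 → V.

i64 - VII43 - VI6 - V7/V - V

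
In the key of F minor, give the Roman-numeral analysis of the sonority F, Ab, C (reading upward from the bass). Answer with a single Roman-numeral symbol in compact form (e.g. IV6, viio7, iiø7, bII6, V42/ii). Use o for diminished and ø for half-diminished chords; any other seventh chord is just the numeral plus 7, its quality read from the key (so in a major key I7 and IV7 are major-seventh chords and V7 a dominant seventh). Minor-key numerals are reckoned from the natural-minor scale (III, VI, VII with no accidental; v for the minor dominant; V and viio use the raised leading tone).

i

Stacked in thirds the chord is F-Ab-C: a minor triad on F.
In F minor, F is the tonic; the diatonic minor triad there is i.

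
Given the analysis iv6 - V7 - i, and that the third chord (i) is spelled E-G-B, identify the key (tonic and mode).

i is given as E-G-B — a minor triad with root E.
If E is scale degree 1 and the mode makes that degree carry a minor triad, the tonic is E and the mode is minor.

E minor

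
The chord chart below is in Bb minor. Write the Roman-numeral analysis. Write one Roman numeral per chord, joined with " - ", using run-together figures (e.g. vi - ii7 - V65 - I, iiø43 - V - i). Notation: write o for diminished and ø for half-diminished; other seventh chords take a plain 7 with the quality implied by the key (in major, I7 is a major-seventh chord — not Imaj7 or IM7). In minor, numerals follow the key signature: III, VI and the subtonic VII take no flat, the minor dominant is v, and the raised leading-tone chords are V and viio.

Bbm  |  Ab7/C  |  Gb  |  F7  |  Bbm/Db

Bbm: root Bb is the tonic; minor triad there is i.
Ab7/C: root Ab is the subtonic; dominant seventh chord there is VII65.
Gb: major triad on Gb = scale degree 6 → VI.
F7: dominant seventh chord on F = scale degree 5 → V7.
Bbm/Db: minor triad on Bb = scale degree 1 → i6.

i - VII65 - VI - V7 - i6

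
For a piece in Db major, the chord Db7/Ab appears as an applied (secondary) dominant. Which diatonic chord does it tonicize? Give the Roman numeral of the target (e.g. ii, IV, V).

The chord is a dominant seventh chord on Db.
A dominant resolves down a perfect fifth: Db → Gb. In Db major, Gb is scale degree 4, i.e. IV.

IV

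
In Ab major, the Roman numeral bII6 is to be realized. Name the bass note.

bII in Ab major has root Bbb; the chord is Bbb-Db-Fb.
The figure 6 means first inversion — the third is in the bass.

Db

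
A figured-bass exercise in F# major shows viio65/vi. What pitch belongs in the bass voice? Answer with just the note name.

The applied chord viio65/vi is rooted on C##: C##-E#-G#-B.
The figure 65 means first inversion — the third is in the bass.

E#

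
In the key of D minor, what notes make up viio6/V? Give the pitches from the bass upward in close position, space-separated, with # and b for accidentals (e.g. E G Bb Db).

The slash marks an applied leading-tone chord: viio of V. In D minor, V is A, so the leading tone to it is G#, a half step below.
Building a diminished triad on G# gives G#-B-D.
The figured bass 6 indicates first inversion, placing the third (B) in the bass: B-D-G#.

B D G#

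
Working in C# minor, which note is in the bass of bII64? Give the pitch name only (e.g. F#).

A

bII in C# minor has root D; the chord is D-F#-A.
The figure 64 means second inversion — the fifth is in the bass.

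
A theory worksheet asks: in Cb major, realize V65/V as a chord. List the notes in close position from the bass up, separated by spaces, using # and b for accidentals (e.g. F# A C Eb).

V65/V is a secondary dominant — the dominant seventh of V. V in Cb major is Gb, so the applied chord's root is Db, a perfect fifth above.
Building a dominant seventh chord on Db gives Db-F-Ab-Cb.
With the 65 figure the chord is in first inversion; from the bass F upward in close position it reads F-Ab-Cb-Db.

F Ab Cb Db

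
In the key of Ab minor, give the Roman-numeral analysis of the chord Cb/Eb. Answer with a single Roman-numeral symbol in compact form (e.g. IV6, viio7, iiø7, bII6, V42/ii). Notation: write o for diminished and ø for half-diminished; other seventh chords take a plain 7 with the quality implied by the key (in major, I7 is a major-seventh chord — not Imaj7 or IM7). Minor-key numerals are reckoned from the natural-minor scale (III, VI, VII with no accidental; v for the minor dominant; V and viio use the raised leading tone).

The pitches Cb-Eb-Gb form a major triad rooted on Cb.
Cb is scale degree 3 in Ab minor, and a major triad on that degree is written III.
With Eb in the bass the chord is in first inversion, so the figured bass is 6.

III6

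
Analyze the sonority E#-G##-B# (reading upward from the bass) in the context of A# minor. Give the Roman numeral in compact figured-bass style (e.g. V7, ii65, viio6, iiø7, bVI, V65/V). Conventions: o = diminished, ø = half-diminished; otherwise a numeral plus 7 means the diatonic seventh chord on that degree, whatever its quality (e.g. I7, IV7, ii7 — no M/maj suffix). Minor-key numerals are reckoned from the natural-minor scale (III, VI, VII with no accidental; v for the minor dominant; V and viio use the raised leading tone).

V

The pitches E#-G##-B# form a major triad rooted on E#.
In A# minor, E# is the dominant; the diatonic major triad there is V.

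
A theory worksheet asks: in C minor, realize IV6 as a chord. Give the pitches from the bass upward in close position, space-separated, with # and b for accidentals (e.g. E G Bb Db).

IV6 is the major subdominant, borrowed from the parallel major. In C minor that root is F.
So the chord is F-A-C, a major triad.
The figured bass 6 indicates first inversion, placing the third (A) in the bass: A-C-F.

A C F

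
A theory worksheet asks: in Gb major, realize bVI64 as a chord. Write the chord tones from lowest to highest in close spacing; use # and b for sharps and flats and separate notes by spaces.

Bbb Ebb Gb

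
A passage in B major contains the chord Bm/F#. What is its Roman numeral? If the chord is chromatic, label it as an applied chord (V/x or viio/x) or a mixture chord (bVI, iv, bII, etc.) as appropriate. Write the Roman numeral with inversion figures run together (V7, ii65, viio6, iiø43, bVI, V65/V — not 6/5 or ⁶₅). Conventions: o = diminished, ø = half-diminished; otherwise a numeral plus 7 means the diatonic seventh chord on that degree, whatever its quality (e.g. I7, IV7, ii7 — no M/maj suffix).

The pitches B-D-F# form a minor triad rooted on B.
B is the first degree of B major. This is the minor tonic, borrowed from the parallel minor.
With F# in the bass the chord is in second inversion, so the figured bass is 64.

i64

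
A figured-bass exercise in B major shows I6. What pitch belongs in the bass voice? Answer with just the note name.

D#

I in B major has root B; the chord is B-D#-F#.
The figure 6 means first inversion — the third is in the bass.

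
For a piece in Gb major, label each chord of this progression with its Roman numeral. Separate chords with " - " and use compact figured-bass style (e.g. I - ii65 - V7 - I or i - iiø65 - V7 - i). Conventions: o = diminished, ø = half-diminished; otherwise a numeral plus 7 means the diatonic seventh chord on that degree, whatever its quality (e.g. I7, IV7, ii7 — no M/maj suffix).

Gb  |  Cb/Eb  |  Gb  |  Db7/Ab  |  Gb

Gb has root Gb, degree 1 in Gb major, so I.
Cb/Eb: root Cb is the subdominant; major triad there is IV6.
Gb has root Gb, degree 1 in Gb major, so I.
Db7/Ab has root Db, degree 5 in Gb major, so V43.
Gb: major triad on Gb = scale degree 1 → I.

I - IV6 - I - V43 - I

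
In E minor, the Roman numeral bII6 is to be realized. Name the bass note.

A

bII in E minor has root F; the chord is F-A-C.
The figure 6 means first inversion — the third is in the bass.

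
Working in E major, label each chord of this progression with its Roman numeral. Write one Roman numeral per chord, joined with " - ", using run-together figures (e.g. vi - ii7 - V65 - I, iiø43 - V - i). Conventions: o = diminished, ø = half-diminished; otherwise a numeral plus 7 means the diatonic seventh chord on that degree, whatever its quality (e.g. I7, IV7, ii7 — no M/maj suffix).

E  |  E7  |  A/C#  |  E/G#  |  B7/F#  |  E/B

I - V7/IV - IV6 - I6 - V43 - I64

E has root E, degree 1 in E major, so I.
E7: chromatic; E is V of IV, so V7/IV.
A/C#: root A is the subdominant; major triad there is IV6.
E/G# has root E, degree 1 in E major, so I6.
B7/F#: root B is the dominant; dominant seventh chord there is V43.
E/B: root E is the tonic; major triad there is I64.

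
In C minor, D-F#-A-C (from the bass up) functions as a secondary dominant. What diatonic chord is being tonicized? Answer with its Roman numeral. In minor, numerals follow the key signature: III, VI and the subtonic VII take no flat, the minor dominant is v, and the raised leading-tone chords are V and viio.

The chord is a dominant seventh chord on D.
A dominant resolves down a perfect fifth: D → G. In C minor, G is scale degree 5, i.e. V.

V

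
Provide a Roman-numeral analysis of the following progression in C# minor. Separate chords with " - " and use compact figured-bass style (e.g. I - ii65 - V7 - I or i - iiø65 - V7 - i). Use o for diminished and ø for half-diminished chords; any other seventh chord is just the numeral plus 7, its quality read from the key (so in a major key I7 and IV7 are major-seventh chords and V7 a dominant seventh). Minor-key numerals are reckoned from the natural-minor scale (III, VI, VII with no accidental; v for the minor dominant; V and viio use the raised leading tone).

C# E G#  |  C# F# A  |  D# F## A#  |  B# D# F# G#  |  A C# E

i - iv64 - V/V - V65 - VI

C#-E-G# has root C#, degree 1 in C# minor, so i.
C#-F#-A: root F# is the subdominant; minor triad there is iv64.
D#-F##-A#: a major triad on D#, the applied dominant of V → V/V.
B#-D#-F#-G# has root G#, degree 5 in C# minor, so V65.
A-C#-E: major triad on A = scale degree 6 → VI.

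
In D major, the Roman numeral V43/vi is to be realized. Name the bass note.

The applied chord V43/vi is rooted on F#: F#-A#-C#-E.
The figure 43 means second inversion — the fifth is in the bass.

C#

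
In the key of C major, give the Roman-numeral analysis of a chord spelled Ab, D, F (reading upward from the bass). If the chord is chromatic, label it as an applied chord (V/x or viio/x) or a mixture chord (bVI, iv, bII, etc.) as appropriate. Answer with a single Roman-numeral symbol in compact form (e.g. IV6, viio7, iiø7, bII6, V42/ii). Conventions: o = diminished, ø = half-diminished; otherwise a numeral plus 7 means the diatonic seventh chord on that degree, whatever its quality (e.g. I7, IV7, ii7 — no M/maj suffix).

iio64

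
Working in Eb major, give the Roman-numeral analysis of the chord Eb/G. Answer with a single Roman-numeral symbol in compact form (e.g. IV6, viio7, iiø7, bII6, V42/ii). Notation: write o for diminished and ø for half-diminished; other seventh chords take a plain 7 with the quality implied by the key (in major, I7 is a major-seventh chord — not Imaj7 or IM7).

I6

Stacked in thirds the chord is Eb-G-Bb: a major triad on Eb.
In Eb major, Eb is the tonic; the diatonic major triad there is I.
With G in the bass the chord is in first inversion, so the figured bass is 6.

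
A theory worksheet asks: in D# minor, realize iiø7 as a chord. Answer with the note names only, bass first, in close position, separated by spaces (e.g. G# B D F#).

The numeral's case and figure indicate a half-diminished seventh chord. In D# minor its root, the second degree, is E#.
Stacking thirds from E# gives E#-G#-B-D#.

E# G# B D#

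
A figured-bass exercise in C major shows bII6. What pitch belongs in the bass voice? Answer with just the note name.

bII in C major has root Db; the chord is Db-F-Ab.
The figure 6 means first inversion — the third is in the bass.

F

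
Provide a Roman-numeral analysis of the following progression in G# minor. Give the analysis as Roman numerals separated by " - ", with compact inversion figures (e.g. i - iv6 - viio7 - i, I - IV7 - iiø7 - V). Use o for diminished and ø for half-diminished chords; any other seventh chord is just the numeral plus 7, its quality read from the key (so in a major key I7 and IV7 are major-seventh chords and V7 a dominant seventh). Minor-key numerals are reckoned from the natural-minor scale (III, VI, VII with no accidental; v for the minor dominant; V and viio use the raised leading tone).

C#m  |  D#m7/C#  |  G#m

C#m: minor triad on C# = scale degree 4 → iv.
D#m7/C#: minor seventh chord on D# = scale degree 5 → v42.
G#m: minor triad on G# = scale degree 1 → i.

iv - v42 - i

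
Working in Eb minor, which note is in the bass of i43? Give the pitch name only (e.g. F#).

i in Eb minor has root Eb; the chord is Eb-Gb-Bb-Db.
The figure 43 means second inversion — the fifth is in the bass.

Bb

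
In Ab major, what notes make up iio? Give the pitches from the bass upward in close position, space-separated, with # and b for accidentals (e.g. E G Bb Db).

Bb Db Fb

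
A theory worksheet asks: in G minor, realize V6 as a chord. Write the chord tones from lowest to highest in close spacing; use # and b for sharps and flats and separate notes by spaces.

F# A D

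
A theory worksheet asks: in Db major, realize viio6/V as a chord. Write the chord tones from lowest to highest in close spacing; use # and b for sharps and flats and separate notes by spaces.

Bb Db G

viio6/V is a secondary leading-tone chord. The target V is Ab in Db major; the applied chord is rooted a semitone below, on G.
Building a diminished triad on G gives G-Bb-Db.
With the 6 figure the chord is in first inversion; from the bass Bb upward in close position it reads Bb-Db-G.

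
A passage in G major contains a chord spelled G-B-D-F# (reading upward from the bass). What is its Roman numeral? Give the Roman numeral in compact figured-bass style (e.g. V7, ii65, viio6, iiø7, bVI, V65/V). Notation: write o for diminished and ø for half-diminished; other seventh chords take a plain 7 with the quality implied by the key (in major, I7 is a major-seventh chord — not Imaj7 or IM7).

I7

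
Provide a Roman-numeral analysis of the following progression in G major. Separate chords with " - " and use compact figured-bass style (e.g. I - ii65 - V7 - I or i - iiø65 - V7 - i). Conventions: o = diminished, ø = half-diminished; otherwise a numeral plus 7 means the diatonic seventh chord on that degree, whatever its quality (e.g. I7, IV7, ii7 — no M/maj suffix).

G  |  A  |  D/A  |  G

I - V/V - V64 - I

G: root G is the tonic; major triad there is I.
A: a major triad on A, the applied dominant of V → V/V.
D/A: root D is the dominant; major triad there is V64.
G: major triad on G = scale degree 1 → I.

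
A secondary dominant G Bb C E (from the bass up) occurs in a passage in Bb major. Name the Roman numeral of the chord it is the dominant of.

The chord is a dominant seventh chord on C.
A dominant resolves down a perfect fifth: C → F. In Bb major, F is scale degree 5, i.e. V.

V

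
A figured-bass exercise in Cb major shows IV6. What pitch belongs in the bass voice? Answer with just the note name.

IV in Cb major has root Fb; the chord is Fb-Ab-Cb.
The figure 6 means first inversion — the third is in the bass.

Ab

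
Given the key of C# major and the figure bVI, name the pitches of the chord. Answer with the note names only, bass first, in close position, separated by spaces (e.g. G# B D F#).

Scale degree 6 in C# major is A#; lowering it a half step gives A. bVI is a major triad on the lowered sixth degree, borrowed from the parallel minor.
So the chord is A-C#-E.

A C# E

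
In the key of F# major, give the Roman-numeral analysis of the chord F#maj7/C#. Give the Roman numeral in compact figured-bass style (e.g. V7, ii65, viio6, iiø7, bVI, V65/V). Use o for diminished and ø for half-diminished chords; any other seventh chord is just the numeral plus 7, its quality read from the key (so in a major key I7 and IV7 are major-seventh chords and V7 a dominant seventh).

I43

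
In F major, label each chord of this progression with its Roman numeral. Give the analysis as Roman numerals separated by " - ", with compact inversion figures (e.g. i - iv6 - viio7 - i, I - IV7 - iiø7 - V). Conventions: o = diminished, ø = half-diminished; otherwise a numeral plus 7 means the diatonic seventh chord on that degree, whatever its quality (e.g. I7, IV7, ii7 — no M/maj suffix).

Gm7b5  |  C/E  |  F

iiø7 - V6 - I

Gm7b5: half-diminished seventh chord on G — chromatic; iiø7 (borrowed from the parallel minor).
C/E: root C is the dominant; major triad there is V6.
F: root F is the tonic; major triad there is I.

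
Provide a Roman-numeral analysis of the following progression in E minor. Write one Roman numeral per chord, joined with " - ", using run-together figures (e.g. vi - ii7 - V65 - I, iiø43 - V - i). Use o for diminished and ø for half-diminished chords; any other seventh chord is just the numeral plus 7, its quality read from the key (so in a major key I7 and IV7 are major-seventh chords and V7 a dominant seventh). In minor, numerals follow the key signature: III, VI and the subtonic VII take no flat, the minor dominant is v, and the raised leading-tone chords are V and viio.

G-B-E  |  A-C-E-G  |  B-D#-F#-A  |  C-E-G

i6 - iv7 - V7 - VI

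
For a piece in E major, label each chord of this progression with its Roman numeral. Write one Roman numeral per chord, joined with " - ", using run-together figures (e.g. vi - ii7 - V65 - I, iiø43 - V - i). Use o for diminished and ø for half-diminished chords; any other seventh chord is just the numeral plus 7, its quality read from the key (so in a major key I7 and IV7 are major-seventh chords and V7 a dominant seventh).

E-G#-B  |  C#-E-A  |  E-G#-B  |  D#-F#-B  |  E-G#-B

E-G#-B: major triad on E = scale degree 1 → I.
C#-E-A: major triad on A = scale degree 4 → IV6.
E-G#-B has root E, degree 1 in E major, so I.
D#-F#-B: major triad on B = scale degree 5 → V6.
E-G#-B has root E, degree 1 in E major, so I.

I - IV6 - I - V6 - I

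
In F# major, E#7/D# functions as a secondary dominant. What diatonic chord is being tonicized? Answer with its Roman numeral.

The chord is a dominant seventh chord on E#.
A dominant resolves down a perfect fifth: E# → A#. In F# major, A# is scale degree 3, i.e. iii.

iii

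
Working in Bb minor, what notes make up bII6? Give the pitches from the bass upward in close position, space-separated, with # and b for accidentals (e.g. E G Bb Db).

Eb Gb Cb

bII6 is the Neapolitan sixth — a major triad on the lowered second degree, here in its customary first inversion. In Bb minor that root is Cb.
So the chord is Cb-Eb-Gb.
With the 6 figure the chord is in first inversion; from the bass Eb upward in close position it reads Eb-Gb-Cb.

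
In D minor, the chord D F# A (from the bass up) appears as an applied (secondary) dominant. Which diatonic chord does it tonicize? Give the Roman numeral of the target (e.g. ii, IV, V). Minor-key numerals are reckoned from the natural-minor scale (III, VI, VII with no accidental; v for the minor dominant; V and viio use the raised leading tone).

iv

The chord is a major triad on D.
A dominant resolves down a perfect fifth: D → G. In D minor, G is scale degree 4, i.e. iv.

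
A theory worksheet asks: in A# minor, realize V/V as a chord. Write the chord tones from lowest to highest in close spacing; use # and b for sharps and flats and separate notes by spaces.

B# D## F##

V/V is a secondary dominant — the dominant triad of V. V in A# minor is E#, so the applied chord's root is B#, a perfect fifth above.
Building a major triad on B# gives B#-D##-F##.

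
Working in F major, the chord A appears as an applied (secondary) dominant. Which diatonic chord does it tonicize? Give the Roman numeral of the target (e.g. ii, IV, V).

The chord is a major triad on A.
A dominant resolves down a perfect fifth: A → D. In F major, D is scale degree 6, i.e. vi.

vi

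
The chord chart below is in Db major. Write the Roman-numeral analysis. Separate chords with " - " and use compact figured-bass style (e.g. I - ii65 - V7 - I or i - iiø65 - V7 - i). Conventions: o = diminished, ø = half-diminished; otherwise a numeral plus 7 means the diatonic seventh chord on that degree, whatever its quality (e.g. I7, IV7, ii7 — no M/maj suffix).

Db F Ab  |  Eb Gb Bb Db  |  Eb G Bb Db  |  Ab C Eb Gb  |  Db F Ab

I - ii7 - V7/V - V7 - I

Db-F-Ab: root Db is the tonic; major triad there is I.
Eb-Gb-Bb-Db has root Eb, degree 2 in Db major, so ii7.
Eb-G-Bb-Db: chromatic; Eb is V of V, so V7/V.
Ab-C-Eb-Gb: root Ab is the dominant; dominant seventh chord there is V7.
Db-F-Ab: major triad on Db = scale degree 1 → I.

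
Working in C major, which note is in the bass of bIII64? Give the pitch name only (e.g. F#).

Bb

bIII in C major has root Eb; the chord is Eb-G-Bb.
The figure 64 means second inversion — the fifth is in the bass.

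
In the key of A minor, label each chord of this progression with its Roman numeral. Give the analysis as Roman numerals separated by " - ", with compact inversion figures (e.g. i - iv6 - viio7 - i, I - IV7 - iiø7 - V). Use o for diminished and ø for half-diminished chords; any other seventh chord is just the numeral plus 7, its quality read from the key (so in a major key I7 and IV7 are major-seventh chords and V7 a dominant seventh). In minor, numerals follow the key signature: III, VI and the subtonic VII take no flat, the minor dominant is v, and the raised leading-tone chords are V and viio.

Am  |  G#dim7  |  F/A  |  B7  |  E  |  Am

i - viio7 - VI6 - V7/V - V - i

Am: root A is the tonic; minor triad there is i.
G#dim7: fully diminished seventh chord on G# = scale degree 7 → viio7.
F/A: major triad on F = scale degree 6 → VI6.
B7: chromatic; B is V of V, so V7/V.
E: major triad on E = scale degree 5 → V.
Am has root A, degree 1 in A minor, so i.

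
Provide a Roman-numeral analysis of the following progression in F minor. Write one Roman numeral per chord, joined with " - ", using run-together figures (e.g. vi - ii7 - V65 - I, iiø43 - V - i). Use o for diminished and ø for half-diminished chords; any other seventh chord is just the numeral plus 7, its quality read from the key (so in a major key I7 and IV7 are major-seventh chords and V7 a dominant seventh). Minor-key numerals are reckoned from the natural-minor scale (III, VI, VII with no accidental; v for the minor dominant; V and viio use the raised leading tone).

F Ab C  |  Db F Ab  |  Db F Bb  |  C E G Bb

F-Ab-C: minor triad on F = scale degree 1 → i.
Db-F-Ab: major triad on Db = scale degree 6 → VI.
Db-F-Bb has root Bb, degree 4 in F minor, so iv6.
C-E-G-Bb: root C is the dominant; dominant seventh chord there is V7.

i - VI - iv6 - V7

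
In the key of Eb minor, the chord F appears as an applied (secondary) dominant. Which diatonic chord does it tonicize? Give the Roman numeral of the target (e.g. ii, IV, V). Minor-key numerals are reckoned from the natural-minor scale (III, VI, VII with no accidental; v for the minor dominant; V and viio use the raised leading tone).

V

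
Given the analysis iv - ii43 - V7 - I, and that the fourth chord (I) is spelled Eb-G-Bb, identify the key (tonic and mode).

The anchor chord is a major triad on Eb, labeled I.
If Eb is scale degree 1 and the mode makes that degree carry a major triad, the tonic is Eb and the mode is major.

Eb major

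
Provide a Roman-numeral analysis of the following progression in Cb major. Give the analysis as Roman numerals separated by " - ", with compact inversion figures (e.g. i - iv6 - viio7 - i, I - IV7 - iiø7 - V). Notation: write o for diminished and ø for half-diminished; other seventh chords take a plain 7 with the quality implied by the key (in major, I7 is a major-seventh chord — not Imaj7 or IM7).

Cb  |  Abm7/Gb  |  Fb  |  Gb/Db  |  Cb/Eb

I - vi42 - IV - V64 - I6

Cb: major triad on Cb = scale degree 1 → I.
Abm7/Gb has root Ab, degree 6 in Cb major, so vi42.
Fb has root Fb, degree 4 in Cb major, so IV.
Gb/Db: major triad on Gb = scale degree 5 → V64.
Cb/Eb: major triad on Cb = scale degree 1 → I6.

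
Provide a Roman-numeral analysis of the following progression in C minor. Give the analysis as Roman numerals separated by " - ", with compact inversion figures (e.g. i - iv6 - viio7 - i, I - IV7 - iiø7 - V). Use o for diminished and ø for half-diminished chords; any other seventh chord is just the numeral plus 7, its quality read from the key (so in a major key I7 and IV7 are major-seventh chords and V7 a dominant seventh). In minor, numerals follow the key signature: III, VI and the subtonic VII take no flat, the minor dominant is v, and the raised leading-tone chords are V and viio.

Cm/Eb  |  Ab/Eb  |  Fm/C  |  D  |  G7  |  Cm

Cm/Eb: root C is the tonic; minor triad there is i6.
Ab/Eb: major triad on Ab = scale degree 6 → VI64.
Fm/C: minor triad on F = scale degree 4 → iv64.
D is the secondary dominant of V (major triad on D): V/V.
G7: root G is the dominant; dominant seventh chord there is V7.
Cm: root C is the tonic; minor triad there is i.

i6 - VI64 - iv64 - V/V - V7 - i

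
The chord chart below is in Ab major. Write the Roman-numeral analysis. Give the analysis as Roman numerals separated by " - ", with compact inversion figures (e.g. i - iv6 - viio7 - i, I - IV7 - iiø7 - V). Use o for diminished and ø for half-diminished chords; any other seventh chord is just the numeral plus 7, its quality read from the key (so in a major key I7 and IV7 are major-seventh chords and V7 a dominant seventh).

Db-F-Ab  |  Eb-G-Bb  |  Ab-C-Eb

IV - V - I

Db-F-Ab has root Db, degree 4 in Ab major, so IV.
Eb-G-Bb: major triad on Eb = scale degree 5 → V.
Ab-C-Eb: root Ab is the tonic; major triad there is I.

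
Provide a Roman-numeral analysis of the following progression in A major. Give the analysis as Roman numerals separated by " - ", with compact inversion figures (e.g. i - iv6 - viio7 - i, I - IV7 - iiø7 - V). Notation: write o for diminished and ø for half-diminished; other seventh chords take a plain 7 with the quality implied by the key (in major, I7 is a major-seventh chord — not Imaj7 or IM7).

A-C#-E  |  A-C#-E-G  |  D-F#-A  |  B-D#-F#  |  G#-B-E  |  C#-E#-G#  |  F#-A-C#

A-C#-E: major triad on A = scale degree 1 → I.
A-C#-E-G: a dominant seventh chord on A, the applied dominant of IV → V7/IV.
D-F#-A: major triad on D = scale degree 4 → IV.
B-D#-F#: chromatic; B is V of V, so V/V.
G#-B-E: major triad on E = scale degree 5 → V6.
C#-E#-G#: a major triad on C#, the applied dominant of vi → V/vi.
F#-A-C#: minor triad on F# = scale degree 6 → vi.

I - V7/IV - IV - V/V - V6 - V/vi - vi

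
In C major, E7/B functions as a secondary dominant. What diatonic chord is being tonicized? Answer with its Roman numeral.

vi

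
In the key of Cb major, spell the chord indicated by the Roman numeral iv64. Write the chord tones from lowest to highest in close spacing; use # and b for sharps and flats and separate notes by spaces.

Scale degree 4 in Cb major is Fb; here the chord built on it is altered to a minor triad. iv64 is the minor subdominant, borrowed from the parallel minor.
So the chord is Fb-Abb-Cb.
With the 64 figure the chord is in second inversion; from the bass Cb upward in close position it reads Cb-Fb-Abb.

Cb Fb Abb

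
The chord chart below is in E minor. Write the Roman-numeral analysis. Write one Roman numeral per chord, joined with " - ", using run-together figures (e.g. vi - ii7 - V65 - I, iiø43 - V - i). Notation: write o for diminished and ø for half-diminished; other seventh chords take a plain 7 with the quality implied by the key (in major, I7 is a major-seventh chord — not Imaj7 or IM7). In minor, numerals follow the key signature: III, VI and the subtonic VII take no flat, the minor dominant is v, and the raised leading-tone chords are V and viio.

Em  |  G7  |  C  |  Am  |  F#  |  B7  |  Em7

Em: root E is the tonic; minor triad there is i.
G7 is the secondary dominant of VI (dominant seventh chord on G): V7/VI.
C: major triad on C = scale degree 6 → VI.
Am has root A, degree 4 in E minor, so iv.
F# is the secondary dominant of V (major triad on F#): V/V.
B7: dominant seventh chord on B = scale degree 5 → V7.
Em7: root E is the tonic; minor seventh chord there is i7.

i - V7/VI - VI - iv - V/V - V7 - i7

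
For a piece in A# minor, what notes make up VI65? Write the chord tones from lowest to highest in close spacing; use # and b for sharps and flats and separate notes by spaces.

A# C# E# F#

The numeral's case and figure indicate a major seventh chord. In A# minor its root, scale degree 6, is F#.
Stacking thirds from F# gives F#-A#-C#-E#.
The figured bass 65 indicates first inversion, placing the third (A#) in the bass: A#-C#-E#-F#.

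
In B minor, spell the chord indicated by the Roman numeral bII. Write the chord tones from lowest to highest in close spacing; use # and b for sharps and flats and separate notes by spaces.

C E G

Scale degree 2 in B minor is C#; lowering it a half step gives C. bII is the Neapolitan chord — a major triad on the lowered second degree.
So the chord is C-E-G.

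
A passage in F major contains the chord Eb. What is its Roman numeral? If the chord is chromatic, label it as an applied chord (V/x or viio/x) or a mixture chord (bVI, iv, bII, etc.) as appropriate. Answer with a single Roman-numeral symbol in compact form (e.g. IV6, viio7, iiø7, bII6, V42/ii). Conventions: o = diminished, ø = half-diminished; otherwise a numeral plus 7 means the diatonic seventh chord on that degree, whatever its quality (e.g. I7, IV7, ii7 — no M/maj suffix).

Stacked in thirds the chord is Eb-G-Bb: a major triad on Eb.
Eb is the lowered seventh degree of F major (diatonic 7 would be E). This is a major triad on the lowered seventh degree (the subtonic), borrowed from the parallel minor.

bVII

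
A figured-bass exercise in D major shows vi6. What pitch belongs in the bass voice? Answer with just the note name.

D

vi in D major has root B; the chord is B-D-F#.
The figure 6 means first inversion — the third is in the bass.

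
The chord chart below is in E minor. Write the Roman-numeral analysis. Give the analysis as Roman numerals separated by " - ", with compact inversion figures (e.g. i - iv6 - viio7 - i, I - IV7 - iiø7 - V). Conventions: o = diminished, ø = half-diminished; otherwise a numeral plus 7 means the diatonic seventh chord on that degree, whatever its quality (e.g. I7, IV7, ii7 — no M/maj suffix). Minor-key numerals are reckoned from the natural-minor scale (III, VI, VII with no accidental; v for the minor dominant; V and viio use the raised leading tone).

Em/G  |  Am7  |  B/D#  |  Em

Em/G: root E is the tonic; minor triad there is i6.
Am7 has root A, degree 4 in E minor, so iv7.
B/D# has root B, degree 5 in E minor, so V6.
Em: root E is the tonic; minor triad there is i.

i6 - iv7 - V6 - i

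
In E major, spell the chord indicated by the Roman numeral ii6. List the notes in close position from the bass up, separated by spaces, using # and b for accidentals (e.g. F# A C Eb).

A C# F#

In E major, the supertonic is F#, and the diatonic chord built there is a minor triad.
That chord is spelled F#-A-C#.
With the 6 figure the chord is in first inversion; from the bass A upward in close position it reads A-C#-F#.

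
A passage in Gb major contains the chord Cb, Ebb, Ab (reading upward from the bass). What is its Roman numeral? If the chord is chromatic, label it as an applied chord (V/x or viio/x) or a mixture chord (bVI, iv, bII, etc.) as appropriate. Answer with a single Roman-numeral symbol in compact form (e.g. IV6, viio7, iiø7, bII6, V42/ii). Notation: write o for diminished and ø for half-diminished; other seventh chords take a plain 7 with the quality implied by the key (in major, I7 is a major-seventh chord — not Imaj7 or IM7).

iio6

Stacked in thirds the chord is Ab-Cb-Ebb: a diminished triad on Ab.
Ab is the second degree of Gb major. This is the diminished supertonic triad, borrowed from the parallel minor.
With Cb in the bass the chord is in first inversion, so the figured bass is 6.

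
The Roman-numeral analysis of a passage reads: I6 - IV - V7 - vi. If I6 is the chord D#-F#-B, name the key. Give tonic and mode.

B major

The chord B/D# is a major triad rooted on B; its label is I6.
If B is scale degree 1 and the mode makes that degree carry a major triad, the tonic is B and the mode is major.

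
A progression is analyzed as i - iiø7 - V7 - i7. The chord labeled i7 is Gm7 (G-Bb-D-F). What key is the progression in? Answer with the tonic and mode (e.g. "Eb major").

G minor

The anchor chord is a minor seventh chord on G, labeled i7.
If G is scale degree 1 and the mode makes that degree carry a minor seventh chord, the tonic is G and the mode is minor.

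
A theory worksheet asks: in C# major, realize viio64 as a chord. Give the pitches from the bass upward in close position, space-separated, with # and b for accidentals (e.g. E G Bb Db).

The numeral's case and figure indicate a diminished triad. In C# major its root, the seventh degree, is B#.
Stacking thirds from B# gives B#-D#-F#.
The figured bass 64 indicates second inversion, placing the fifth (F#) in the bass: F#-B#-D#.

F# B# D#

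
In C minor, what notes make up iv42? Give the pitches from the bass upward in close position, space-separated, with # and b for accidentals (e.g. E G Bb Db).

Eb F Ab C

In C minor, the fourth degree is F, and the diatonic chord built there is a minor seventh chord.
Stacking thirds from F gives F-Ab-C-Eb.
The figured bass 42 indicates third inversion, placing the seventh (Eb) in the bass: Eb-F-Ab-C.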